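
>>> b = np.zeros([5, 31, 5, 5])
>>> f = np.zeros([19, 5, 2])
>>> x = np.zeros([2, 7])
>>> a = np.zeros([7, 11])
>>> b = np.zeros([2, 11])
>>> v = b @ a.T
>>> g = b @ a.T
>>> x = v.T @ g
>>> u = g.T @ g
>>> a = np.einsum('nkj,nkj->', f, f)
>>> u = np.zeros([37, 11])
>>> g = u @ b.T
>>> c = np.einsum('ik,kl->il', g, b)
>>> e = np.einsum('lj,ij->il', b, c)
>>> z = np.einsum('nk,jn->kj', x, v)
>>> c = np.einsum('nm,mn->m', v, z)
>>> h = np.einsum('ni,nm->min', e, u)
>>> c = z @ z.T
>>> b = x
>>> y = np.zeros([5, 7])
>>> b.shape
(7, 7)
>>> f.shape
(19, 5, 2)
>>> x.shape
(7, 7)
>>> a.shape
()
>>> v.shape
(2, 7)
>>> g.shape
(37, 2)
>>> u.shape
(37, 11)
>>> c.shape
(7, 7)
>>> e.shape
(37, 2)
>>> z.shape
(7, 2)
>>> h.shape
(11, 2, 37)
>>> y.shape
(5, 7)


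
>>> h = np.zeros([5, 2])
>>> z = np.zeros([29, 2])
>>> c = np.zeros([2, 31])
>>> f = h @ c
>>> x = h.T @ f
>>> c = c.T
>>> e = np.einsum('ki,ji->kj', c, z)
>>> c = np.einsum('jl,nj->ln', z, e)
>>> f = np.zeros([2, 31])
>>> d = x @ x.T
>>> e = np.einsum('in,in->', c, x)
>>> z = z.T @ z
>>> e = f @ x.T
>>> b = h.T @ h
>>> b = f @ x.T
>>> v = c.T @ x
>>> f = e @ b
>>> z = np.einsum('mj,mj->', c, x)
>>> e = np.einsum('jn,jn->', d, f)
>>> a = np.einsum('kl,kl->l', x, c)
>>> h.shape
(5, 2)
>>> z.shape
()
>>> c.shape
(2, 31)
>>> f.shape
(2, 2)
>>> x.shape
(2, 31)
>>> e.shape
()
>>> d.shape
(2, 2)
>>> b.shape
(2, 2)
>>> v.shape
(31, 31)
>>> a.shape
(31,)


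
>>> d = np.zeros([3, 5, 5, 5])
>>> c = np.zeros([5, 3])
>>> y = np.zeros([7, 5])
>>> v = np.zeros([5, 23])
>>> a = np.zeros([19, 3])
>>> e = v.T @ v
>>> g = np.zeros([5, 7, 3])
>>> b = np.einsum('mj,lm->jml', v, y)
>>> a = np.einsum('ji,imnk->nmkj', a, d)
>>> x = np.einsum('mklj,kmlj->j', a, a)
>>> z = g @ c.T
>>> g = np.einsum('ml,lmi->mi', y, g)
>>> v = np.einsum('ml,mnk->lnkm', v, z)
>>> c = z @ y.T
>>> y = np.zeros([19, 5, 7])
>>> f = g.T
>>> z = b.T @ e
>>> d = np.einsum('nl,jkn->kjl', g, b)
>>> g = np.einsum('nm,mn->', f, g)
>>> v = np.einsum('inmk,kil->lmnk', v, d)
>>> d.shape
(5, 23, 3)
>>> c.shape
(5, 7, 7)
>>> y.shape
(19, 5, 7)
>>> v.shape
(3, 5, 7, 5)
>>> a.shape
(5, 5, 5, 19)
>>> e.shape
(23, 23)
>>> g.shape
()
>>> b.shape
(23, 5, 7)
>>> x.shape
(19,)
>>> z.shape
(7, 5, 23)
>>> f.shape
(3, 7)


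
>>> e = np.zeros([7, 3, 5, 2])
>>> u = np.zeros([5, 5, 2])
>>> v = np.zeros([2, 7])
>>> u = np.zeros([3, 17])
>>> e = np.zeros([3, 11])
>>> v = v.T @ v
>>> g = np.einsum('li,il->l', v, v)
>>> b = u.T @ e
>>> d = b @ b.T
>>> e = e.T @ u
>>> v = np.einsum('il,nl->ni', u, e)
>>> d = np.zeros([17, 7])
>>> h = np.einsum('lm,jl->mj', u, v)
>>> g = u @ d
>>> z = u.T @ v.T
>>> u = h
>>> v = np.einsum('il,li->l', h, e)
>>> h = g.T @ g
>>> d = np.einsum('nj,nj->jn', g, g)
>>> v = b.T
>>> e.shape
(11, 17)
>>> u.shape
(17, 11)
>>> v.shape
(11, 17)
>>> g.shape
(3, 7)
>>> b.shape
(17, 11)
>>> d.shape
(7, 3)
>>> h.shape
(7, 7)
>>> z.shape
(17, 11)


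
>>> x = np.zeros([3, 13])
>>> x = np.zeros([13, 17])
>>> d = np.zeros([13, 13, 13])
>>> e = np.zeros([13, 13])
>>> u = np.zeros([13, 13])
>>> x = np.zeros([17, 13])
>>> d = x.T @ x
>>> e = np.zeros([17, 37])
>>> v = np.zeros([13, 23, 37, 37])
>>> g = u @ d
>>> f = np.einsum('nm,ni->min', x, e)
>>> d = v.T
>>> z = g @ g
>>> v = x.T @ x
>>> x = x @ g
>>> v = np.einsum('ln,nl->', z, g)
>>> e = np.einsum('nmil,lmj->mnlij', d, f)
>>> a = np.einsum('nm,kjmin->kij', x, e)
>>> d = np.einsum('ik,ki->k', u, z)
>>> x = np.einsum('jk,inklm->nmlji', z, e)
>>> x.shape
(37, 17, 23, 13, 37)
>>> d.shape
(13,)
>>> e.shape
(37, 37, 13, 23, 17)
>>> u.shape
(13, 13)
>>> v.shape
()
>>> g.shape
(13, 13)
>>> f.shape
(13, 37, 17)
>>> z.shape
(13, 13)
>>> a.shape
(37, 23, 37)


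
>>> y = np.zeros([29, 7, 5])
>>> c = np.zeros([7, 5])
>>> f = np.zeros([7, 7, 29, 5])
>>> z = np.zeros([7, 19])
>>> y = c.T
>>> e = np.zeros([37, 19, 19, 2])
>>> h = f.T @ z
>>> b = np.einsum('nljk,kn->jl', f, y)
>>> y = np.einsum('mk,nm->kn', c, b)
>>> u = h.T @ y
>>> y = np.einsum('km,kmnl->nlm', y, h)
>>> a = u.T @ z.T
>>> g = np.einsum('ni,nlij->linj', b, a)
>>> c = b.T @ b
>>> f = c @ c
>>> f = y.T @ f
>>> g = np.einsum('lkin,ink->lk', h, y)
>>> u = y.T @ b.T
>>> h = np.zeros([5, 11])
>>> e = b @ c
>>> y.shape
(7, 19, 29)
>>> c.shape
(7, 7)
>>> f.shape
(29, 19, 7)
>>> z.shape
(7, 19)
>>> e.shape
(29, 7)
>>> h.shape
(5, 11)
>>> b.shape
(29, 7)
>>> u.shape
(29, 19, 29)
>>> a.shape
(29, 29, 7, 7)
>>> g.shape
(5, 29)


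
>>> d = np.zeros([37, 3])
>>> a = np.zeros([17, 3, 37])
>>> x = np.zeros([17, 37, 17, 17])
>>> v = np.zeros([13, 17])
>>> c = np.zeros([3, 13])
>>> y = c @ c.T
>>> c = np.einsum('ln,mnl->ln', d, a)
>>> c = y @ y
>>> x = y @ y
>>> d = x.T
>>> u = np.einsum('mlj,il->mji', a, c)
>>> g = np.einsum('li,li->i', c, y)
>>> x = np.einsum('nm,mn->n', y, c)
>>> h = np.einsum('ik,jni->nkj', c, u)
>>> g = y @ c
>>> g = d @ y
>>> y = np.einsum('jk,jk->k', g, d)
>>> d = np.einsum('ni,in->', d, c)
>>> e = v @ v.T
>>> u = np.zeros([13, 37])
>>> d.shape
()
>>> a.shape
(17, 3, 37)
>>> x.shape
(3,)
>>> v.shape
(13, 17)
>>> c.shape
(3, 3)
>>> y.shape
(3,)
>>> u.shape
(13, 37)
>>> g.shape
(3, 3)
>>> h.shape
(37, 3, 17)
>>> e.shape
(13, 13)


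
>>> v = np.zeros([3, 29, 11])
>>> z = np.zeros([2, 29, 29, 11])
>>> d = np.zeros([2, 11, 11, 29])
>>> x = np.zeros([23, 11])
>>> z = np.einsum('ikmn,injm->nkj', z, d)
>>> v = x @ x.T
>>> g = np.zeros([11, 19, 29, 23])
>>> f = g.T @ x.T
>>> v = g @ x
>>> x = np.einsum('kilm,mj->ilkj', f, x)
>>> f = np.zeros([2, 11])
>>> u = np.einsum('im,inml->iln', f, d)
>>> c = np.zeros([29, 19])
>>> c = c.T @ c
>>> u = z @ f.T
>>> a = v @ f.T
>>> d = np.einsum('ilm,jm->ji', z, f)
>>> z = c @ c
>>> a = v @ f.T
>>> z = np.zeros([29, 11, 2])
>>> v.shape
(11, 19, 29, 11)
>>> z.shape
(29, 11, 2)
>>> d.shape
(2, 11)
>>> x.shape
(29, 19, 23, 11)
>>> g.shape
(11, 19, 29, 23)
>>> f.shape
(2, 11)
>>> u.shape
(11, 29, 2)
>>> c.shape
(19, 19)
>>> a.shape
(11, 19, 29, 2)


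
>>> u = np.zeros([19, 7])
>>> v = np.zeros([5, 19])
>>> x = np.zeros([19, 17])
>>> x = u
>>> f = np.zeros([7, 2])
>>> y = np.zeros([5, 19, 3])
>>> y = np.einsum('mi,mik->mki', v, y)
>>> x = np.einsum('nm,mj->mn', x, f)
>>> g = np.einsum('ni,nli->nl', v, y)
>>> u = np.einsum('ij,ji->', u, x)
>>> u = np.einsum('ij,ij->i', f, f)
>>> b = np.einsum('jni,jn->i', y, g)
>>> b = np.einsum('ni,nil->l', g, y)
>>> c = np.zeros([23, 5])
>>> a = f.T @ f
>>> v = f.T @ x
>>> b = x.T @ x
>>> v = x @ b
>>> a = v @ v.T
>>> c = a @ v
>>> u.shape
(7,)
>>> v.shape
(7, 19)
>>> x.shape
(7, 19)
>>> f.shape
(7, 2)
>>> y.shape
(5, 3, 19)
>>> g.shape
(5, 3)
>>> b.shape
(19, 19)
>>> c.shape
(7, 19)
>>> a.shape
(7, 7)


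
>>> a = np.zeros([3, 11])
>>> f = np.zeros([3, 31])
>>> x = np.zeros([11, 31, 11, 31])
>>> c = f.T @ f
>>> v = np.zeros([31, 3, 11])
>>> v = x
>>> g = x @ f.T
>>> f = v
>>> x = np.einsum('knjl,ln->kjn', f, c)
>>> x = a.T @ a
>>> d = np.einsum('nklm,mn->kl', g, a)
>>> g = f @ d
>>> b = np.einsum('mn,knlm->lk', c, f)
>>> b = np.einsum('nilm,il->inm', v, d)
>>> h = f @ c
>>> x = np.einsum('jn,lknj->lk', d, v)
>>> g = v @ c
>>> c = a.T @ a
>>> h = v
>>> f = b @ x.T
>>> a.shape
(3, 11)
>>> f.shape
(31, 11, 11)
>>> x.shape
(11, 31)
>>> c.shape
(11, 11)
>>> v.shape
(11, 31, 11, 31)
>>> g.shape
(11, 31, 11, 31)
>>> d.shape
(31, 11)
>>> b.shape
(31, 11, 31)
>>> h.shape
(11, 31, 11, 31)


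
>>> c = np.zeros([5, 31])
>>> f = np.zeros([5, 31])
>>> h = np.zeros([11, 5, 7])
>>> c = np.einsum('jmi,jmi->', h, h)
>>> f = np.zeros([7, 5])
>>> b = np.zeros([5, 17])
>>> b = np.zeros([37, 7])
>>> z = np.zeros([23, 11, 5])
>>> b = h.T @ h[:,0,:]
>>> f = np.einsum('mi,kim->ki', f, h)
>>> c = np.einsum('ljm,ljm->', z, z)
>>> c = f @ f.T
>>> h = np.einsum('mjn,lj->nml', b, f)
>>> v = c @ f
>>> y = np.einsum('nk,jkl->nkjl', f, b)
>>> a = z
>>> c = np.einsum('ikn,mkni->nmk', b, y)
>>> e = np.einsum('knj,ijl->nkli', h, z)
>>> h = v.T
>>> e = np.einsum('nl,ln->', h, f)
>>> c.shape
(7, 11, 5)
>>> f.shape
(11, 5)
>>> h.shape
(5, 11)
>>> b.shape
(7, 5, 7)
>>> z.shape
(23, 11, 5)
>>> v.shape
(11, 5)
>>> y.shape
(11, 5, 7, 7)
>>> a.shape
(23, 11, 5)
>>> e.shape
()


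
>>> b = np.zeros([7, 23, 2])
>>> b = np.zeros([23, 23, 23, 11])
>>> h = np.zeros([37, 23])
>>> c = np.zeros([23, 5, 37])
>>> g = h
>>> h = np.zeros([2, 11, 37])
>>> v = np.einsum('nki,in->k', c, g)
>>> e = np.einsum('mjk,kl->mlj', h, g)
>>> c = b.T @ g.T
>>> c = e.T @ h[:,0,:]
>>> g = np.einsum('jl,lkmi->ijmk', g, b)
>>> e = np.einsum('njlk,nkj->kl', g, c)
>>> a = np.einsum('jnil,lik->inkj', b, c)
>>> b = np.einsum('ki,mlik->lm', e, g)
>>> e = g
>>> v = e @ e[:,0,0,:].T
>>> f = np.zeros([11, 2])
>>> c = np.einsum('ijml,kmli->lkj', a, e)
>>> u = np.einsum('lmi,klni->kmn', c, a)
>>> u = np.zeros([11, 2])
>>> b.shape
(37, 11)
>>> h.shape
(2, 11, 37)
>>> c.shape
(23, 11, 23)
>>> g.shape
(11, 37, 23, 23)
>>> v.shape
(11, 37, 23, 11)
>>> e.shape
(11, 37, 23, 23)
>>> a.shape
(23, 23, 37, 23)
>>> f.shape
(11, 2)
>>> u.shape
(11, 2)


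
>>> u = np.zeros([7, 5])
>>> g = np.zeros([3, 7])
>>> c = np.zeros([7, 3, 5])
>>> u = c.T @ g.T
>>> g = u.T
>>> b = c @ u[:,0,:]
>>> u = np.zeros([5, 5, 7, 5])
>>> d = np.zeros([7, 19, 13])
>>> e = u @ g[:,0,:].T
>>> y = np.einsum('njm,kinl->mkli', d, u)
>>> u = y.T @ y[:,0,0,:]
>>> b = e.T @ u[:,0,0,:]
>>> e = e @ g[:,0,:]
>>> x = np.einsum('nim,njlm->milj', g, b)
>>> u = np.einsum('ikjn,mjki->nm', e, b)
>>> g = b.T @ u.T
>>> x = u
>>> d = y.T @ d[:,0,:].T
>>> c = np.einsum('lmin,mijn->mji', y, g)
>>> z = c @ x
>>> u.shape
(5, 3)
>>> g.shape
(5, 5, 7, 5)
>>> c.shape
(5, 7, 5)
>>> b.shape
(3, 7, 5, 5)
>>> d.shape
(5, 5, 5, 7)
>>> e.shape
(5, 5, 7, 5)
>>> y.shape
(13, 5, 5, 5)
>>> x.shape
(5, 3)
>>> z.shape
(5, 7, 3)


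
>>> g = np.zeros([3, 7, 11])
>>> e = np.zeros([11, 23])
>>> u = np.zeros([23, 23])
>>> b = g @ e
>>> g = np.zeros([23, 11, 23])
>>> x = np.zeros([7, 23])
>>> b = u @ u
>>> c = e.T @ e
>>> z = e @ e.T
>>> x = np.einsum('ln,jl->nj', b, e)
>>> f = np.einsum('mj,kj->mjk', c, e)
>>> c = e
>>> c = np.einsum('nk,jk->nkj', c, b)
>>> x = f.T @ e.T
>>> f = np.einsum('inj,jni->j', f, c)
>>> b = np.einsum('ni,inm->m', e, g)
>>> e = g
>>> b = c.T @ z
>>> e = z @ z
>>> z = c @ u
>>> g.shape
(23, 11, 23)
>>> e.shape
(11, 11)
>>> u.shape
(23, 23)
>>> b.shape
(23, 23, 11)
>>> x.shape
(11, 23, 11)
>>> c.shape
(11, 23, 23)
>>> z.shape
(11, 23, 23)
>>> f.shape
(11,)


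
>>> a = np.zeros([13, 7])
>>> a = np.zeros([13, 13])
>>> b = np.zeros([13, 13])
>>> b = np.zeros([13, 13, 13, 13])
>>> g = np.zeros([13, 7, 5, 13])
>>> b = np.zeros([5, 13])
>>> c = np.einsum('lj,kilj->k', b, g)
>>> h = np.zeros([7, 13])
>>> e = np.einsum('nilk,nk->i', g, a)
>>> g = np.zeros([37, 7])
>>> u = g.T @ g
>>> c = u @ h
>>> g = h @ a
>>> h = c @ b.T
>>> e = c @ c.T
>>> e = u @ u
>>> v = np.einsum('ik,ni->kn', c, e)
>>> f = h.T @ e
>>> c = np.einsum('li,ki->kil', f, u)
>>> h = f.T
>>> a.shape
(13, 13)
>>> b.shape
(5, 13)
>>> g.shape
(7, 13)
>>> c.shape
(7, 7, 5)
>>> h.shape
(7, 5)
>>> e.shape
(7, 7)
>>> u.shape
(7, 7)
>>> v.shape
(13, 7)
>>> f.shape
(5, 7)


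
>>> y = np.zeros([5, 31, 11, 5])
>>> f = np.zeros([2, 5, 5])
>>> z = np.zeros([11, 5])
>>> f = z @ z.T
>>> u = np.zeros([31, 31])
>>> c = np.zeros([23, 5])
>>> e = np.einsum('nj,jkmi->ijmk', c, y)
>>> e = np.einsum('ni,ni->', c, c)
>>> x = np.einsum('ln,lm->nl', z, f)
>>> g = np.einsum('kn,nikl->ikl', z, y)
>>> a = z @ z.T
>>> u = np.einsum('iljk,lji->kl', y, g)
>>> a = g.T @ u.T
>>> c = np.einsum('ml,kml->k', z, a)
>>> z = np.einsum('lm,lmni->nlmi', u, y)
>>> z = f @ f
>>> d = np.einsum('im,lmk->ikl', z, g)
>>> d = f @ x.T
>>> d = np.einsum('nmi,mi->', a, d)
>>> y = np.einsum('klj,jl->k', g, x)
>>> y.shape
(31,)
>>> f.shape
(11, 11)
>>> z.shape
(11, 11)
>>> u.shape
(5, 31)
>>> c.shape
(5,)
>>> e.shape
()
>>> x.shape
(5, 11)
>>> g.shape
(31, 11, 5)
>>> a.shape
(5, 11, 5)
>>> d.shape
()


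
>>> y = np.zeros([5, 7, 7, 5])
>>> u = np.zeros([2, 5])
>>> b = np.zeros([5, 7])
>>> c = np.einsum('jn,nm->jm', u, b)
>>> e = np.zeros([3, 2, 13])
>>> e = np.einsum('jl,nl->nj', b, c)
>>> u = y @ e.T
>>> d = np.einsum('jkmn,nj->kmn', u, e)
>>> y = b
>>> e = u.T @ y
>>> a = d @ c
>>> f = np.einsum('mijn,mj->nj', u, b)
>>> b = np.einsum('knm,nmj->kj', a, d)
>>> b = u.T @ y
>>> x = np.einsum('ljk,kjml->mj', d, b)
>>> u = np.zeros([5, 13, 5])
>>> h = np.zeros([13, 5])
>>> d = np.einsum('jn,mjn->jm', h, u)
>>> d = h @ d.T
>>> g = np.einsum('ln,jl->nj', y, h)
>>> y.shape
(5, 7)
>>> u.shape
(5, 13, 5)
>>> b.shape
(2, 7, 7, 7)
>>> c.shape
(2, 7)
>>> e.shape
(2, 7, 7, 7)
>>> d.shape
(13, 13)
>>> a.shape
(7, 7, 7)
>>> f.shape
(2, 7)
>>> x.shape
(7, 7)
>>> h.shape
(13, 5)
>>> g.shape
(7, 13)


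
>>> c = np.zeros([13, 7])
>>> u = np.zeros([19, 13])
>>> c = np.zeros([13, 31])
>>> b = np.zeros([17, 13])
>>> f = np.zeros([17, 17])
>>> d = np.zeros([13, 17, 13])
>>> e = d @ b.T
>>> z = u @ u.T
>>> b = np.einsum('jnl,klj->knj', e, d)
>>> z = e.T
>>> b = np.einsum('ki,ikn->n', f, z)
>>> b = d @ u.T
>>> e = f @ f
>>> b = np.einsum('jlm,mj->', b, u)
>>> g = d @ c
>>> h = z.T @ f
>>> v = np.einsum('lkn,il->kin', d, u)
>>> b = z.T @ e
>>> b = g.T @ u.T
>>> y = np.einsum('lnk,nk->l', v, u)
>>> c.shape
(13, 31)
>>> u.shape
(19, 13)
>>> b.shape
(31, 17, 19)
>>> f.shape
(17, 17)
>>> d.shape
(13, 17, 13)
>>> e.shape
(17, 17)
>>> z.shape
(17, 17, 13)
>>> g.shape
(13, 17, 31)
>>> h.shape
(13, 17, 17)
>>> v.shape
(17, 19, 13)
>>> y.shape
(17,)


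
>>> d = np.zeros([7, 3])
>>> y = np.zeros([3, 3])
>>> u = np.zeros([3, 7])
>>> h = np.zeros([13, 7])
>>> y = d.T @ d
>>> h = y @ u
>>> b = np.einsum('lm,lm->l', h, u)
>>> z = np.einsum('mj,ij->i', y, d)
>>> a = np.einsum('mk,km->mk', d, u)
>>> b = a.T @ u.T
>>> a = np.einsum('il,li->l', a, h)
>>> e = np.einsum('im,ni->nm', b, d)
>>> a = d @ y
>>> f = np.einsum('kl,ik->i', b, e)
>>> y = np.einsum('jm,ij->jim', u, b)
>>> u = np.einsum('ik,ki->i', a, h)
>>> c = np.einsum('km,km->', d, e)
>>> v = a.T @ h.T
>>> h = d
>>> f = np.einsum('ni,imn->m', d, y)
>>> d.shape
(7, 3)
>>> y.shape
(3, 3, 7)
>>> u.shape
(7,)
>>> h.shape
(7, 3)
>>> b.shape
(3, 3)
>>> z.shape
(7,)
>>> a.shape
(7, 3)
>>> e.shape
(7, 3)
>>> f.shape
(3,)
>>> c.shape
()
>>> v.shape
(3, 3)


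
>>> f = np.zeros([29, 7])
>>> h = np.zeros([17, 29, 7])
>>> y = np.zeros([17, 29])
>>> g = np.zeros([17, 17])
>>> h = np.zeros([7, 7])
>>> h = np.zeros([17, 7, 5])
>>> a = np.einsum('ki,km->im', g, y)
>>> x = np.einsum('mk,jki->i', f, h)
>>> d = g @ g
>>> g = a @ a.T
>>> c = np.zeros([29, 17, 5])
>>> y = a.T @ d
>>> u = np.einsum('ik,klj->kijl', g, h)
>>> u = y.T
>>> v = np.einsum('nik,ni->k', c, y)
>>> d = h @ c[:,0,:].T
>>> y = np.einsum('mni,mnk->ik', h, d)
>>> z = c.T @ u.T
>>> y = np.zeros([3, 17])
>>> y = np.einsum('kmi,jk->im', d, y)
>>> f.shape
(29, 7)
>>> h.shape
(17, 7, 5)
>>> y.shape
(29, 7)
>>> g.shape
(17, 17)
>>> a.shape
(17, 29)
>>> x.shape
(5,)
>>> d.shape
(17, 7, 29)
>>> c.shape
(29, 17, 5)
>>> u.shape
(17, 29)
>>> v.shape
(5,)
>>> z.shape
(5, 17, 17)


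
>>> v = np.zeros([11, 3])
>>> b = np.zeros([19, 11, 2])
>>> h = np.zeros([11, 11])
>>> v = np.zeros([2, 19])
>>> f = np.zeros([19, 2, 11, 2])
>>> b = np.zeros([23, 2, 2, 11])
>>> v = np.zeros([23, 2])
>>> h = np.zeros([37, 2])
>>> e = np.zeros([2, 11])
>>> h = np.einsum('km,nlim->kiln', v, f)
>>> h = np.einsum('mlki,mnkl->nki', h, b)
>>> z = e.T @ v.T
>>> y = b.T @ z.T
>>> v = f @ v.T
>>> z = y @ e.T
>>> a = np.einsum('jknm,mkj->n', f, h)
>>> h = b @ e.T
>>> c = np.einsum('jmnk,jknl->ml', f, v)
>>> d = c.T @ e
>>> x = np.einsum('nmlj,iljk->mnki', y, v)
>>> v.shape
(19, 2, 11, 23)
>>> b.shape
(23, 2, 2, 11)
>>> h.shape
(23, 2, 2, 2)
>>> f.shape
(19, 2, 11, 2)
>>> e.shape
(2, 11)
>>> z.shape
(11, 2, 2, 2)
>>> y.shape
(11, 2, 2, 11)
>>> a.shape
(11,)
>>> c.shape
(2, 23)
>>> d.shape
(23, 11)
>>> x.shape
(2, 11, 23, 19)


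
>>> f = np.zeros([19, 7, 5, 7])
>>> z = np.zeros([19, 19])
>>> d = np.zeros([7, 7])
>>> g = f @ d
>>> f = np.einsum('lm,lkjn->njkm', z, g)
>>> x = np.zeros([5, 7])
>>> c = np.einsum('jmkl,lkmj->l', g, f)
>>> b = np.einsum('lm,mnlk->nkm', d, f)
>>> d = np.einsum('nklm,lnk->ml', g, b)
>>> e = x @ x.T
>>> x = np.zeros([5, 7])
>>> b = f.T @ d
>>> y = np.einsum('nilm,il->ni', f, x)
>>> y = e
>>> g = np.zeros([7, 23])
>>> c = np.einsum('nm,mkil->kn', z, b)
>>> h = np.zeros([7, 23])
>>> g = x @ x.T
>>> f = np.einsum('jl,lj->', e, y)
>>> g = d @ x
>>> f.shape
()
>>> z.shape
(19, 19)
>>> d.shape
(7, 5)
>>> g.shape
(7, 7)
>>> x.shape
(5, 7)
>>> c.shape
(7, 19)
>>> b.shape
(19, 7, 5, 5)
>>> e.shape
(5, 5)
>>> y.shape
(5, 5)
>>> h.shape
(7, 23)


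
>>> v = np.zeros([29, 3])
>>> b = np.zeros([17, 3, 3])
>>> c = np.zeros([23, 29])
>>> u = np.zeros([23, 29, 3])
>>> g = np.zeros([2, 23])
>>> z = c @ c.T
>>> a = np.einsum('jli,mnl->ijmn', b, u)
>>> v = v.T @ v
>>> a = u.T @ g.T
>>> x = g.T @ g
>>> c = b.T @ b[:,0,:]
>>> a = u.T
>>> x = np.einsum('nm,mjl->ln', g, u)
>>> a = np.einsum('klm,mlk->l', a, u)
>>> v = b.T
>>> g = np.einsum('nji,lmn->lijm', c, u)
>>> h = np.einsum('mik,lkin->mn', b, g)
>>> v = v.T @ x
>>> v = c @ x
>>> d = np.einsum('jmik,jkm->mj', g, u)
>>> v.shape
(3, 3, 2)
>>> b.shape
(17, 3, 3)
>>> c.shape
(3, 3, 3)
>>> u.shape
(23, 29, 3)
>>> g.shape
(23, 3, 3, 29)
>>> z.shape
(23, 23)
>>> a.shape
(29,)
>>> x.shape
(3, 2)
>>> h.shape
(17, 29)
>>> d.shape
(3, 23)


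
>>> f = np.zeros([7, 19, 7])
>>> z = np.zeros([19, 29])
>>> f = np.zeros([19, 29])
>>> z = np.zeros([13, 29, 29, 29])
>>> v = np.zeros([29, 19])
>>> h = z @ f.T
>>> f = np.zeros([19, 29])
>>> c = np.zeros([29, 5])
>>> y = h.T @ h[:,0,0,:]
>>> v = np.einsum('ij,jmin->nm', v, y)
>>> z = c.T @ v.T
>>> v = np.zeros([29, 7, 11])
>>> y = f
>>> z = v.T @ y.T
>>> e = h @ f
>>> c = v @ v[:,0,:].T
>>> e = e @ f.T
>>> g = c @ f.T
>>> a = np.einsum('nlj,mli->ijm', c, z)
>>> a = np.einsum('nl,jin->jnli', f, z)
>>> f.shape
(19, 29)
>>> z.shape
(11, 7, 19)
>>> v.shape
(29, 7, 11)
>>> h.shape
(13, 29, 29, 19)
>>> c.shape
(29, 7, 29)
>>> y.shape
(19, 29)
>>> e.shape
(13, 29, 29, 19)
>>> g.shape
(29, 7, 19)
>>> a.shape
(11, 19, 29, 7)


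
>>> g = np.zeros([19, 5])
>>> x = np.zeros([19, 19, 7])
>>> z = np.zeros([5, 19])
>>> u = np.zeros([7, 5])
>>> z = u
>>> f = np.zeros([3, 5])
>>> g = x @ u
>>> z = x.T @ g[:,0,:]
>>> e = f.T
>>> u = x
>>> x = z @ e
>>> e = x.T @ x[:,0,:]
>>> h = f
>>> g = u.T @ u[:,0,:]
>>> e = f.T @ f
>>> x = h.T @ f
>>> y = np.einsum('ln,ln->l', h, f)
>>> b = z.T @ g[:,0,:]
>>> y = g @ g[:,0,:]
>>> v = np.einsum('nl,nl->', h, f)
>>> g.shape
(7, 19, 7)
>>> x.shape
(5, 5)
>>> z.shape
(7, 19, 5)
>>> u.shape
(19, 19, 7)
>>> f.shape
(3, 5)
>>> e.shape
(5, 5)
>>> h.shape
(3, 5)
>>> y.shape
(7, 19, 7)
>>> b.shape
(5, 19, 7)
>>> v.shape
()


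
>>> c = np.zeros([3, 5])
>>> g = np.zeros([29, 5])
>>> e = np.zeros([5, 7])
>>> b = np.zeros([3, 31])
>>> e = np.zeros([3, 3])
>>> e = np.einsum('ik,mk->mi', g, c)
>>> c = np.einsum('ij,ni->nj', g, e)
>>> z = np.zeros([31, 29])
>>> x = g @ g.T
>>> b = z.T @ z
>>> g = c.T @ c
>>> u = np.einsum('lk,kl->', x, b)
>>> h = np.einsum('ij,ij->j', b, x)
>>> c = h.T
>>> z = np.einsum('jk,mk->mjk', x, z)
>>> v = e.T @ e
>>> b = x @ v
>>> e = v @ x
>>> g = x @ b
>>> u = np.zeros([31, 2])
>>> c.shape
(29,)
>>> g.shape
(29, 29)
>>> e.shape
(29, 29)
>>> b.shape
(29, 29)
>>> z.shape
(31, 29, 29)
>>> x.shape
(29, 29)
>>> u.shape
(31, 2)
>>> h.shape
(29,)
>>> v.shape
(29, 29)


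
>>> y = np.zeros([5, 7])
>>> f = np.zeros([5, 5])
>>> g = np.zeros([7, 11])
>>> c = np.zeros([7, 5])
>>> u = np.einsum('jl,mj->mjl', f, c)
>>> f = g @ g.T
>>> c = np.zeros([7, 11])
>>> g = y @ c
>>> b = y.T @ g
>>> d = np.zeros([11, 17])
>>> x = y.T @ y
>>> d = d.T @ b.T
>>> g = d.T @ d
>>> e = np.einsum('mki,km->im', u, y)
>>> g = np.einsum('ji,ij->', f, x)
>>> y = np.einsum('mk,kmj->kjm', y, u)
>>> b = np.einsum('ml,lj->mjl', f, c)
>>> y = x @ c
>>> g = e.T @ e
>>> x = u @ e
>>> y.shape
(7, 11)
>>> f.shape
(7, 7)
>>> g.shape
(7, 7)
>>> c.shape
(7, 11)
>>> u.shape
(7, 5, 5)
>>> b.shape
(7, 11, 7)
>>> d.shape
(17, 7)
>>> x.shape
(7, 5, 7)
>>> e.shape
(5, 7)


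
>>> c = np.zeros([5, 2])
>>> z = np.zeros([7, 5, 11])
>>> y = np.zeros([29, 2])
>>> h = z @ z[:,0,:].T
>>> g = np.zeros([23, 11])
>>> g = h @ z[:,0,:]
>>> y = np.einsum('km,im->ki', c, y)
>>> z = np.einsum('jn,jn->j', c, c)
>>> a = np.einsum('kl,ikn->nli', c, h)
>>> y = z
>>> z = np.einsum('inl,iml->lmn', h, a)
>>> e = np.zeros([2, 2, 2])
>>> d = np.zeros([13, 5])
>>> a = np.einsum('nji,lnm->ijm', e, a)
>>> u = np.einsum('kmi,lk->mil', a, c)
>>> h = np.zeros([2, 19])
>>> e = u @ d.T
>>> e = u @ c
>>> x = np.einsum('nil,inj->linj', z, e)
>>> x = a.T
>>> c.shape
(5, 2)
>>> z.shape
(7, 2, 5)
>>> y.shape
(5,)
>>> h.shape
(2, 19)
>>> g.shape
(7, 5, 11)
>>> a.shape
(2, 2, 7)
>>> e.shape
(2, 7, 2)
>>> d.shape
(13, 5)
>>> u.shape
(2, 7, 5)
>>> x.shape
(7, 2, 2)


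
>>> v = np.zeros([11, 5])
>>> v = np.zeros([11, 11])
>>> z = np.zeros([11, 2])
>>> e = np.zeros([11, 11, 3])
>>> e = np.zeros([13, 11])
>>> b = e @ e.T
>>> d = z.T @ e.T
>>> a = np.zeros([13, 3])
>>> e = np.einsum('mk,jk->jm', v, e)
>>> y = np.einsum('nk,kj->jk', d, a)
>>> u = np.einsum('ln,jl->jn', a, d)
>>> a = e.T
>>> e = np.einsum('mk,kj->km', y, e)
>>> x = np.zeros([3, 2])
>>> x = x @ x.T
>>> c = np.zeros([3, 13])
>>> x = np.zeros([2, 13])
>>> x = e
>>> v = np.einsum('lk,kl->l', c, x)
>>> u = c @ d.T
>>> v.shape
(3,)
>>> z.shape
(11, 2)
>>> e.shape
(13, 3)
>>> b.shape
(13, 13)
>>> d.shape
(2, 13)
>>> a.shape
(11, 13)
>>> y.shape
(3, 13)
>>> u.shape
(3, 2)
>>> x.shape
(13, 3)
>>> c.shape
(3, 13)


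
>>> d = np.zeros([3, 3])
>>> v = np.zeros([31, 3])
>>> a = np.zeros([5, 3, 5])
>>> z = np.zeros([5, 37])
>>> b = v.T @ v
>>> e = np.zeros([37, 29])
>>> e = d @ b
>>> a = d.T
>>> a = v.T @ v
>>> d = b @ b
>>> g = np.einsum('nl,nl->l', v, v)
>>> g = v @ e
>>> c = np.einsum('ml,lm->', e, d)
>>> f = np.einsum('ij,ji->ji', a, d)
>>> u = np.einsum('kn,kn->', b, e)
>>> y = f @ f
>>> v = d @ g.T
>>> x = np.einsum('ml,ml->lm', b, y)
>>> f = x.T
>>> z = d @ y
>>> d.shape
(3, 3)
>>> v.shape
(3, 31)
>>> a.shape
(3, 3)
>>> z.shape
(3, 3)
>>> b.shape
(3, 3)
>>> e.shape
(3, 3)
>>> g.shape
(31, 3)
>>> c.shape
()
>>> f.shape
(3, 3)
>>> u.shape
()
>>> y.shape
(3, 3)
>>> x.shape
(3, 3)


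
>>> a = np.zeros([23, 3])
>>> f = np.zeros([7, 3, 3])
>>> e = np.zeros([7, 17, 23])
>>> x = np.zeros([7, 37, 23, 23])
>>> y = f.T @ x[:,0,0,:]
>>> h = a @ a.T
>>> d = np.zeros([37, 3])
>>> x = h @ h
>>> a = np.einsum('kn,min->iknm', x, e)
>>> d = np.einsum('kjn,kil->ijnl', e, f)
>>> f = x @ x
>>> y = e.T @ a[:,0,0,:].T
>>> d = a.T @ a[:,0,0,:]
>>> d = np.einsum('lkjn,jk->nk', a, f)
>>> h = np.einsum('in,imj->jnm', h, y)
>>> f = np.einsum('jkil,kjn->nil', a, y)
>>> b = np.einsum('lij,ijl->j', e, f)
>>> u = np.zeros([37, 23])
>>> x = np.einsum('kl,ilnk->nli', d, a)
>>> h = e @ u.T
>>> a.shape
(17, 23, 23, 7)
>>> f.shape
(17, 23, 7)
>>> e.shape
(7, 17, 23)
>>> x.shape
(23, 23, 17)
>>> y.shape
(23, 17, 17)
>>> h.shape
(7, 17, 37)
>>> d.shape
(7, 23)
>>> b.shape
(23,)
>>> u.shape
(37, 23)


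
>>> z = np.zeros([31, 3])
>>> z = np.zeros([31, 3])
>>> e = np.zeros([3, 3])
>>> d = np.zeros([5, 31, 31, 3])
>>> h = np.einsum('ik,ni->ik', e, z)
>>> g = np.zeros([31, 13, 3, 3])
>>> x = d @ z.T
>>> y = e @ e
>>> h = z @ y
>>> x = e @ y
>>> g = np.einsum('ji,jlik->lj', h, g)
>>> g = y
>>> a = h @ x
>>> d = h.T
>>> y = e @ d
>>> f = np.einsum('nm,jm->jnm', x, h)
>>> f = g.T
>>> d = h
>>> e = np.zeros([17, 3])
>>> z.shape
(31, 3)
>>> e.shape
(17, 3)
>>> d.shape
(31, 3)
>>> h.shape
(31, 3)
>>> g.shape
(3, 3)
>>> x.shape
(3, 3)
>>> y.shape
(3, 31)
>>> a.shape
(31, 3)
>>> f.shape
(3, 3)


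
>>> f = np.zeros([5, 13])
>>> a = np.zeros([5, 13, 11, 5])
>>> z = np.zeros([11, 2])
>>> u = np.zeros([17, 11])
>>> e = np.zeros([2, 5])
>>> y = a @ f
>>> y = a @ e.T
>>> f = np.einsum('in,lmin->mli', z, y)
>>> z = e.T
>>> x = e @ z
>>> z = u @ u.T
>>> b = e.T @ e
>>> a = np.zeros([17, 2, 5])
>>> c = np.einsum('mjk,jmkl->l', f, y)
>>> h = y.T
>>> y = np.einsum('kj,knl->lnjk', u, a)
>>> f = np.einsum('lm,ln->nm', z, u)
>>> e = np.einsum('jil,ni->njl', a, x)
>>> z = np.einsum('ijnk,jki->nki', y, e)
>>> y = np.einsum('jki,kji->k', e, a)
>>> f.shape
(11, 17)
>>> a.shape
(17, 2, 5)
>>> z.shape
(11, 17, 5)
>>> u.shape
(17, 11)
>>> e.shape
(2, 17, 5)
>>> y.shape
(17,)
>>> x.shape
(2, 2)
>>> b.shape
(5, 5)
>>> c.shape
(2,)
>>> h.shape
(2, 11, 13, 5)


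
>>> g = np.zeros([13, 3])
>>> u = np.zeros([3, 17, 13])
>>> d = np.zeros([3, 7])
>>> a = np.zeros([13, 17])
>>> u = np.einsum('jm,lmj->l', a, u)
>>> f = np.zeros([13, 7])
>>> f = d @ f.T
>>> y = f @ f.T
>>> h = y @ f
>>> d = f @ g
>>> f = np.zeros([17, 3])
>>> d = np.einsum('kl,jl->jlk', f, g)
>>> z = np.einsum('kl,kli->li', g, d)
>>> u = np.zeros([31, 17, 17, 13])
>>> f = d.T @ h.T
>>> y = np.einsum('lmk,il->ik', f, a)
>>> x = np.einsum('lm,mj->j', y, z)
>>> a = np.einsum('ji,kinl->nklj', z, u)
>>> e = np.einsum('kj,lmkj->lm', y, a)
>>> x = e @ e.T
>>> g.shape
(13, 3)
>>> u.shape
(31, 17, 17, 13)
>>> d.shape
(13, 3, 17)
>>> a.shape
(17, 31, 13, 3)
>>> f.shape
(17, 3, 3)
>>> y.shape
(13, 3)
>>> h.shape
(3, 13)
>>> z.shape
(3, 17)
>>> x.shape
(17, 17)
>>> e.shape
(17, 31)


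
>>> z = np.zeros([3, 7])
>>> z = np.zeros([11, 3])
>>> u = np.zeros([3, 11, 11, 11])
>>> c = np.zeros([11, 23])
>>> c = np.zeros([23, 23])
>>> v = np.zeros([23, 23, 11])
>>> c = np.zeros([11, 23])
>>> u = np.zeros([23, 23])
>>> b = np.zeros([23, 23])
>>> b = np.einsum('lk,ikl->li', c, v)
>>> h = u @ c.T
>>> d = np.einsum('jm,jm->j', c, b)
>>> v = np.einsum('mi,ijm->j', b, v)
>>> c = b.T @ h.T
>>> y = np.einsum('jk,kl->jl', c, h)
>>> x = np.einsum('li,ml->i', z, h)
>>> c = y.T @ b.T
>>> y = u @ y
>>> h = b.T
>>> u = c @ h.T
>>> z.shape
(11, 3)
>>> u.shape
(11, 23)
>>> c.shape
(11, 11)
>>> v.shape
(23,)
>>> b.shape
(11, 23)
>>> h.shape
(23, 11)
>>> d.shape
(11,)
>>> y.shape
(23, 11)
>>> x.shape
(3,)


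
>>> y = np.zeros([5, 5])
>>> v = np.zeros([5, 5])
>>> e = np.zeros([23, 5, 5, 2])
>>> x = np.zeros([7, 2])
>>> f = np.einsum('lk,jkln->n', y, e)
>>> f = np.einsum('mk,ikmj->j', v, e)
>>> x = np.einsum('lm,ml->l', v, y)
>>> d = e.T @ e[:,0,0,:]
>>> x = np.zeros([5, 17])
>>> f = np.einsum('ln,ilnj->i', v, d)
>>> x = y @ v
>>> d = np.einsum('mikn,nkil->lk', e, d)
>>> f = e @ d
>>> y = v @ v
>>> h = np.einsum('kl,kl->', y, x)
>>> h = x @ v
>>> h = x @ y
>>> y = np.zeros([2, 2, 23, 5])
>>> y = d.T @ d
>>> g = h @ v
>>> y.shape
(5, 5)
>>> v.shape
(5, 5)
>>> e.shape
(23, 5, 5, 2)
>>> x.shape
(5, 5)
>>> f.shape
(23, 5, 5, 5)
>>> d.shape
(2, 5)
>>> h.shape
(5, 5)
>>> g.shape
(5, 5)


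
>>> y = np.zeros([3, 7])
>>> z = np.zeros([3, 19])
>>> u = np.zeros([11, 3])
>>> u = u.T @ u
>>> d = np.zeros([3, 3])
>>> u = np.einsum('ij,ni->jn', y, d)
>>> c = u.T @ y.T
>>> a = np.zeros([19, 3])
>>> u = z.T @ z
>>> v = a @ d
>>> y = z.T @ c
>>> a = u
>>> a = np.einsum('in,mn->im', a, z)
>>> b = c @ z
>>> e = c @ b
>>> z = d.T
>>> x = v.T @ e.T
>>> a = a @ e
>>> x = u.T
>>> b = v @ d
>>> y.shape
(19, 3)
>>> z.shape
(3, 3)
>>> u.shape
(19, 19)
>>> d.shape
(3, 3)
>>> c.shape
(3, 3)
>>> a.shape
(19, 19)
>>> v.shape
(19, 3)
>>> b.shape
(19, 3)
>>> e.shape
(3, 19)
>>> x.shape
(19, 19)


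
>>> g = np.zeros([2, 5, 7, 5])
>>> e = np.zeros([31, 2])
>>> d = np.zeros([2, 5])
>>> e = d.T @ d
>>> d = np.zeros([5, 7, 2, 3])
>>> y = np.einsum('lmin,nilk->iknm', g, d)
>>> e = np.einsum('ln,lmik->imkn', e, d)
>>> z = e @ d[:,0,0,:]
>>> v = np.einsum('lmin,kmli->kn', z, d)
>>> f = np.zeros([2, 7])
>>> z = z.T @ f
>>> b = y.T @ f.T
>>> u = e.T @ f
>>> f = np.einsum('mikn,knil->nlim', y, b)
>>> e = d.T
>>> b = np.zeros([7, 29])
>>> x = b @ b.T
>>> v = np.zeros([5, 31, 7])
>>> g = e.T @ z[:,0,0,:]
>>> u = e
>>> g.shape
(5, 7, 2, 7)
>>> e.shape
(3, 2, 7, 5)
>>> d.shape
(5, 7, 2, 3)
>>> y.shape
(7, 3, 5, 5)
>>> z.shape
(3, 3, 7, 7)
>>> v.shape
(5, 31, 7)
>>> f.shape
(5, 2, 3, 7)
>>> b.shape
(7, 29)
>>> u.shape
(3, 2, 7, 5)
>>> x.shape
(7, 7)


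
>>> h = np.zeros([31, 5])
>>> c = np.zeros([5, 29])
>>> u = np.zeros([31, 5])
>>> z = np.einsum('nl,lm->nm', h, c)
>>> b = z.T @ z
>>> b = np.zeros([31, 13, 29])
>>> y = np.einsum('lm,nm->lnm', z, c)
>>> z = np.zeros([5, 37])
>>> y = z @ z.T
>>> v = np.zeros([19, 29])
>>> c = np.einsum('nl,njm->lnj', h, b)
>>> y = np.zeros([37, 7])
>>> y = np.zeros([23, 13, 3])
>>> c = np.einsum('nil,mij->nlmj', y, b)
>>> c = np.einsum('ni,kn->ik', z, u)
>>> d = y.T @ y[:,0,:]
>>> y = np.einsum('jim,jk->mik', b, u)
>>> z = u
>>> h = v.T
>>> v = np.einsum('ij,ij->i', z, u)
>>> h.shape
(29, 19)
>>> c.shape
(37, 31)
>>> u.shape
(31, 5)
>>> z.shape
(31, 5)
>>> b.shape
(31, 13, 29)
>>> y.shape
(29, 13, 5)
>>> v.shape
(31,)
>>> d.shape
(3, 13, 3)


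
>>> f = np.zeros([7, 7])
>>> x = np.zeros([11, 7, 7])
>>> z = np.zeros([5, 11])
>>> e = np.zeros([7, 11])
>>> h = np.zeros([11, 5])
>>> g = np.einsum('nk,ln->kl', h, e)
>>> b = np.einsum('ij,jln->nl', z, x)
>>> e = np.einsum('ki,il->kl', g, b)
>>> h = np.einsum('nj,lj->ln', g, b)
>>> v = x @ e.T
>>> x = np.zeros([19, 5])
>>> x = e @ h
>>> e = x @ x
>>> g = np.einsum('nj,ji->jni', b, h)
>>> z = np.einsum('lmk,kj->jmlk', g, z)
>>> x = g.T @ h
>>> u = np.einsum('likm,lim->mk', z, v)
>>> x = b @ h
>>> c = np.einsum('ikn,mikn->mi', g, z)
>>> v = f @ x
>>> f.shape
(7, 7)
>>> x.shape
(7, 5)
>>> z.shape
(11, 7, 7, 5)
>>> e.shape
(5, 5)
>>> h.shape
(7, 5)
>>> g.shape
(7, 7, 5)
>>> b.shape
(7, 7)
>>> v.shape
(7, 5)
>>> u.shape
(5, 7)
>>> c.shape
(11, 7)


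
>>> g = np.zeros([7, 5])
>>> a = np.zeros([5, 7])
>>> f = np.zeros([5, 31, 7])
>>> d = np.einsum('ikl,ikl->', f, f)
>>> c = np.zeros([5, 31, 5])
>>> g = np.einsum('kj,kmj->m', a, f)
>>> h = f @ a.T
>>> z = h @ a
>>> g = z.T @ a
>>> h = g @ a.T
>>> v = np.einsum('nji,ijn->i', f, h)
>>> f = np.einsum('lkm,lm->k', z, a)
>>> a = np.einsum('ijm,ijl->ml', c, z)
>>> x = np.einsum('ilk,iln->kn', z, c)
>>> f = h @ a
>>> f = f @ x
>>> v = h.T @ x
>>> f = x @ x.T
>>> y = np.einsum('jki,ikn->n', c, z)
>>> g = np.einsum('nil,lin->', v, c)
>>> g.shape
()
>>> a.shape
(5, 7)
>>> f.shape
(7, 7)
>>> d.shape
()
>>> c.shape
(5, 31, 5)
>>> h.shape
(7, 31, 5)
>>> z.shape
(5, 31, 7)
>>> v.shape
(5, 31, 5)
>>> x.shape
(7, 5)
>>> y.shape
(7,)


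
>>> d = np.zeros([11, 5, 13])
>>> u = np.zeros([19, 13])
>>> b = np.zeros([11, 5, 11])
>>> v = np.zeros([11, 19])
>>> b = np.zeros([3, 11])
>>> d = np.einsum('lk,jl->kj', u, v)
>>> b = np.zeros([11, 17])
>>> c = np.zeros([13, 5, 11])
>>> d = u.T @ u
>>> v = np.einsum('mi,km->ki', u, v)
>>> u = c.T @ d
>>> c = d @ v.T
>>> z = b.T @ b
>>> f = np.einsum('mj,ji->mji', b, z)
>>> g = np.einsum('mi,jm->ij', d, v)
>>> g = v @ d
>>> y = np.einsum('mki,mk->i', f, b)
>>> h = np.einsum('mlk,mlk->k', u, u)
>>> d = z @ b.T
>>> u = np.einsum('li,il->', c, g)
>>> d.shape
(17, 11)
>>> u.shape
()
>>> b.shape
(11, 17)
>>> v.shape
(11, 13)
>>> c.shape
(13, 11)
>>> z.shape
(17, 17)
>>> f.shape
(11, 17, 17)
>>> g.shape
(11, 13)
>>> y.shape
(17,)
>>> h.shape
(13,)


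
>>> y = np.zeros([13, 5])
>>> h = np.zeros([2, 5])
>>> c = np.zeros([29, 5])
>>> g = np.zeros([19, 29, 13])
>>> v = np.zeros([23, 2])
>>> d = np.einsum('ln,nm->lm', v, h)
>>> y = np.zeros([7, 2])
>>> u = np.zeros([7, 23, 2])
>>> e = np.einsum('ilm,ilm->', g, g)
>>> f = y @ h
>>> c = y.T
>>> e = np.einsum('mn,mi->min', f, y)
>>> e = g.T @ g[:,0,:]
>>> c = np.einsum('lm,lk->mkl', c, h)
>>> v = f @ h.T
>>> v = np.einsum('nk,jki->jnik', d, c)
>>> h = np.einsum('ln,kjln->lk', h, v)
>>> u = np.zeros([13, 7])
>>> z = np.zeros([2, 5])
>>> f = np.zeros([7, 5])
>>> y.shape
(7, 2)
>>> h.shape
(2, 7)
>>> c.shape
(7, 5, 2)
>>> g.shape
(19, 29, 13)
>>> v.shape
(7, 23, 2, 5)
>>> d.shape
(23, 5)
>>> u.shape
(13, 7)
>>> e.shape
(13, 29, 13)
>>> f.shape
(7, 5)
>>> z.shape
(2, 5)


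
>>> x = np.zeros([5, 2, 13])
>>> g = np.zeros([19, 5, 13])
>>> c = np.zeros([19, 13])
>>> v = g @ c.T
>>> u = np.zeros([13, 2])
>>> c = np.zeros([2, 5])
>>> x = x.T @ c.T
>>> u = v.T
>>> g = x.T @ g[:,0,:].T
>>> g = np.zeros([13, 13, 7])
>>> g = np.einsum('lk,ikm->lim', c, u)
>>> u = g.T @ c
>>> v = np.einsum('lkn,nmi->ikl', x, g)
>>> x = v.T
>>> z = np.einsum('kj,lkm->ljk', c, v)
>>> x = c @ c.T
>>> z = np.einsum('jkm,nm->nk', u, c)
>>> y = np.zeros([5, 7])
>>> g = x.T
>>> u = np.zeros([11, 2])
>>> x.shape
(2, 2)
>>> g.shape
(2, 2)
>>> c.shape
(2, 5)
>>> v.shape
(19, 2, 13)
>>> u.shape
(11, 2)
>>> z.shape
(2, 19)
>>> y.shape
(5, 7)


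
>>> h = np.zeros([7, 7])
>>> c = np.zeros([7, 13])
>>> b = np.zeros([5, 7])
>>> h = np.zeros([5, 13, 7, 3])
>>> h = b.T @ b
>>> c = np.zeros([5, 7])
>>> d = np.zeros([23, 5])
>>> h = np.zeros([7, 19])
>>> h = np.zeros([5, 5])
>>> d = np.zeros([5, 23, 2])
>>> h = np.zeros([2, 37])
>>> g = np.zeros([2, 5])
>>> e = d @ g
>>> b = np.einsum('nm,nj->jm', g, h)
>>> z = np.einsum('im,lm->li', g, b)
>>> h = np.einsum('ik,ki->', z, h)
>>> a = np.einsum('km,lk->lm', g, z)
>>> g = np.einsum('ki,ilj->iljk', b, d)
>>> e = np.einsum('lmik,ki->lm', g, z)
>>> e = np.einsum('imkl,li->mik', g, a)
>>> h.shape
()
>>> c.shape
(5, 7)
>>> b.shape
(37, 5)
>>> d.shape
(5, 23, 2)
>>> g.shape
(5, 23, 2, 37)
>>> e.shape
(23, 5, 2)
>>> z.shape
(37, 2)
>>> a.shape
(37, 5)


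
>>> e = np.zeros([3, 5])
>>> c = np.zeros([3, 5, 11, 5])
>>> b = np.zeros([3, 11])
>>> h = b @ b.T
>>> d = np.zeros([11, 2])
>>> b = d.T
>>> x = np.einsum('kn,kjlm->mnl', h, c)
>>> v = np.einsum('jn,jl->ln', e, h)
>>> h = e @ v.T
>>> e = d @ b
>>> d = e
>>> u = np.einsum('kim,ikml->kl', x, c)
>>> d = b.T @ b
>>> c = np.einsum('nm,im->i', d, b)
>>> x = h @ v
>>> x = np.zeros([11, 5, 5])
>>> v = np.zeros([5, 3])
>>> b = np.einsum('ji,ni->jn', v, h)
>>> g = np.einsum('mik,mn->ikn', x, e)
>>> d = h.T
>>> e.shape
(11, 11)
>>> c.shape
(2,)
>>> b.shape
(5, 3)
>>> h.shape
(3, 3)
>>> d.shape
(3, 3)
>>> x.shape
(11, 5, 5)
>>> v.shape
(5, 3)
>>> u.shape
(5, 5)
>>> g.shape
(5, 5, 11)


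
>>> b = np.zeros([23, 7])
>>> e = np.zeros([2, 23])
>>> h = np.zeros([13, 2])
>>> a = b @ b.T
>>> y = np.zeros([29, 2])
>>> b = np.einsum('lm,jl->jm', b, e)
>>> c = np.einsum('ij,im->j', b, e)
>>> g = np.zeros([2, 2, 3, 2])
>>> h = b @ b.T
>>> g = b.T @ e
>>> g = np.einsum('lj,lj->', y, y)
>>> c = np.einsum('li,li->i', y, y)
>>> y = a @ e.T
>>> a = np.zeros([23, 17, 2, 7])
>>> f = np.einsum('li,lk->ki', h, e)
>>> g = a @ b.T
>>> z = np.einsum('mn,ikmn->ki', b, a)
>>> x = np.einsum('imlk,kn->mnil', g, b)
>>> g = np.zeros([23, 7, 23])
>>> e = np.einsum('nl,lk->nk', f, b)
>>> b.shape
(2, 7)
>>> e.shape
(23, 7)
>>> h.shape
(2, 2)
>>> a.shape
(23, 17, 2, 7)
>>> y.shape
(23, 2)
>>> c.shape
(2,)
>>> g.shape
(23, 7, 23)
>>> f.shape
(23, 2)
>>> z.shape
(17, 23)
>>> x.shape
(17, 7, 23, 2)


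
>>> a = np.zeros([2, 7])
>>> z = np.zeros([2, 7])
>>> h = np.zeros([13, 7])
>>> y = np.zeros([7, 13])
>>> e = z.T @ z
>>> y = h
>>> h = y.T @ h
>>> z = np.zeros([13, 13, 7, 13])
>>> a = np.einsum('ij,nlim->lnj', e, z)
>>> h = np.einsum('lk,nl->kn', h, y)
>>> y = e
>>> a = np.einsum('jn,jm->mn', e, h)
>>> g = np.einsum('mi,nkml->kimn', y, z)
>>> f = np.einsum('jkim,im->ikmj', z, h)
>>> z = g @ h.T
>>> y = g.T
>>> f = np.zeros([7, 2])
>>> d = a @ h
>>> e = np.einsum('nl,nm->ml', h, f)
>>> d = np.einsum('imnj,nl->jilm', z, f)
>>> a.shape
(13, 7)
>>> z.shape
(13, 7, 7, 7)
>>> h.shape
(7, 13)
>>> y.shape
(13, 7, 7, 13)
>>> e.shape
(2, 13)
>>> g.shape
(13, 7, 7, 13)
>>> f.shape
(7, 2)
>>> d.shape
(7, 13, 2, 7)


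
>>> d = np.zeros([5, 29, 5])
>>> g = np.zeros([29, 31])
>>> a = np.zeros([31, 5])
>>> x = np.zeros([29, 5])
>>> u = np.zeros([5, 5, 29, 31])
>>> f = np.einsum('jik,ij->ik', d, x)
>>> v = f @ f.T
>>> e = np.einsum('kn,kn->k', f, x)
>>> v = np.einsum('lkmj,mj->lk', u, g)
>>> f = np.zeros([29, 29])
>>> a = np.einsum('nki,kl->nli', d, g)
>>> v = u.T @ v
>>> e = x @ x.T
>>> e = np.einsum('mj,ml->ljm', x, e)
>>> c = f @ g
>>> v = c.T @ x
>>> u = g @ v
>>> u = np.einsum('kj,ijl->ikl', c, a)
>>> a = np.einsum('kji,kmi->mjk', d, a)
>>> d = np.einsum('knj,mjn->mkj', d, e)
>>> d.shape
(29, 5, 5)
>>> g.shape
(29, 31)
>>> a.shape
(31, 29, 5)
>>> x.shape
(29, 5)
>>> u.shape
(5, 29, 5)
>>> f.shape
(29, 29)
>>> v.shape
(31, 5)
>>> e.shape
(29, 5, 29)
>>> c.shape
(29, 31)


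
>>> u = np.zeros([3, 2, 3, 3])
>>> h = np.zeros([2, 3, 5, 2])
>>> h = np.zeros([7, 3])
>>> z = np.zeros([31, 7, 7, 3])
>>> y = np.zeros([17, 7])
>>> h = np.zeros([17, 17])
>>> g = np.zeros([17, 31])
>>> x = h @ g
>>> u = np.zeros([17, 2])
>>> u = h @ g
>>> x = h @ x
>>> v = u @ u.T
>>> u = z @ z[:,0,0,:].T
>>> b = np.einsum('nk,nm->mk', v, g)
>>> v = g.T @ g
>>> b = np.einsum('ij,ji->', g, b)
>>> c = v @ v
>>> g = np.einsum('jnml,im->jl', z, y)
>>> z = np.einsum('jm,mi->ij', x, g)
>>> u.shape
(31, 7, 7, 31)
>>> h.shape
(17, 17)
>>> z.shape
(3, 17)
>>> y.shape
(17, 7)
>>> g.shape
(31, 3)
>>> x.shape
(17, 31)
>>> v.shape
(31, 31)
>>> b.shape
()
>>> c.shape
(31, 31)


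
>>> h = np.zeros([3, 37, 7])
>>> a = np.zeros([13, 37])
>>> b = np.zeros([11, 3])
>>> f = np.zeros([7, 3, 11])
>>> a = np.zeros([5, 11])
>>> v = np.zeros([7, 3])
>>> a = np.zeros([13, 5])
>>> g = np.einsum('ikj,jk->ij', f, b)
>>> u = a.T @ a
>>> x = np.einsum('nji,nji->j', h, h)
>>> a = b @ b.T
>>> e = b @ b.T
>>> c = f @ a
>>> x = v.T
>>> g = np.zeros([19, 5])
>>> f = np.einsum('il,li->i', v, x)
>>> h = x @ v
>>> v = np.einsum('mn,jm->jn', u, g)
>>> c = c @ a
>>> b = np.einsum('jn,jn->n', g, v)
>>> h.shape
(3, 3)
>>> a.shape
(11, 11)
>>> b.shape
(5,)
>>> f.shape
(7,)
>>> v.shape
(19, 5)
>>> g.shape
(19, 5)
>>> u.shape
(5, 5)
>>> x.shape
(3, 7)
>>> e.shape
(11, 11)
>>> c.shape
(7, 3, 11)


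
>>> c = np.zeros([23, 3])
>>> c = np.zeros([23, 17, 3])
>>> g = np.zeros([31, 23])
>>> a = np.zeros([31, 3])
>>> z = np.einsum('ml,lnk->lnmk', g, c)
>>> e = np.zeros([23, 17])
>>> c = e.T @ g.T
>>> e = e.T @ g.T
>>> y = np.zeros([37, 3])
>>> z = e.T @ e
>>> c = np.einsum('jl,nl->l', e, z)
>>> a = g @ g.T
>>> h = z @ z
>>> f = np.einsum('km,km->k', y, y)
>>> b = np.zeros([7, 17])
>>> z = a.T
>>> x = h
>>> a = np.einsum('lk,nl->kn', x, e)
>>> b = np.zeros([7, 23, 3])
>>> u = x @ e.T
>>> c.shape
(31,)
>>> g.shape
(31, 23)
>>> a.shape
(31, 17)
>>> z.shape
(31, 31)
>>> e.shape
(17, 31)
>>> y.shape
(37, 3)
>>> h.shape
(31, 31)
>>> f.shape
(37,)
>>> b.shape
(7, 23, 3)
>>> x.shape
(31, 31)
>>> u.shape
(31, 17)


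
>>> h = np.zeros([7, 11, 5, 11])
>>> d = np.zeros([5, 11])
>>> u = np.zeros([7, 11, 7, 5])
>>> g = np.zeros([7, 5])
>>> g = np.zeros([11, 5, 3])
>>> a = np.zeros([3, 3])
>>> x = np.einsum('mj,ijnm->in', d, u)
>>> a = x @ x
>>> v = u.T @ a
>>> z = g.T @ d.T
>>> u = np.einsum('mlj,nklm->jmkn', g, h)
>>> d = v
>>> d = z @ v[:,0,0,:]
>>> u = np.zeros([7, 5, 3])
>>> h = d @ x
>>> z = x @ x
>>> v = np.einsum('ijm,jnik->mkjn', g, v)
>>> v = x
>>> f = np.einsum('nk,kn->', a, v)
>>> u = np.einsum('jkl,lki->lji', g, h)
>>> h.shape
(3, 5, 7)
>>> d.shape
(3, 5, 7)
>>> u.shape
(3, 11, 7)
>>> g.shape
(11, 5, 3)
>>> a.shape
(7, 7)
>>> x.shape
(7, 7)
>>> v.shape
(7, 7)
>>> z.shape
(7, 7)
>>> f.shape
()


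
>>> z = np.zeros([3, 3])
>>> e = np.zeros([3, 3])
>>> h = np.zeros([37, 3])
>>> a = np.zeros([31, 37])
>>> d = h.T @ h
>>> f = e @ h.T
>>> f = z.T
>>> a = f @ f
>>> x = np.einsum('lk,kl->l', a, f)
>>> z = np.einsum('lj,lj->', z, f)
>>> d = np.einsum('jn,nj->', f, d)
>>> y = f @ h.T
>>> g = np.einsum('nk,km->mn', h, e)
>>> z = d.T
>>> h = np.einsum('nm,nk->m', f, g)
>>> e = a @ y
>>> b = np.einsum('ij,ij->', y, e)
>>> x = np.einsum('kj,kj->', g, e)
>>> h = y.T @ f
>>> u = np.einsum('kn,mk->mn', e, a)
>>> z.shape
()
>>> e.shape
(3, 37)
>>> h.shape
(37, 3)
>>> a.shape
(3, 3)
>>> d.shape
()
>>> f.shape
(3, 3)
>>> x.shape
()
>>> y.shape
(3, 37)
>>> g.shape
(3, 37)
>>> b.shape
()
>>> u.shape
(3, 37)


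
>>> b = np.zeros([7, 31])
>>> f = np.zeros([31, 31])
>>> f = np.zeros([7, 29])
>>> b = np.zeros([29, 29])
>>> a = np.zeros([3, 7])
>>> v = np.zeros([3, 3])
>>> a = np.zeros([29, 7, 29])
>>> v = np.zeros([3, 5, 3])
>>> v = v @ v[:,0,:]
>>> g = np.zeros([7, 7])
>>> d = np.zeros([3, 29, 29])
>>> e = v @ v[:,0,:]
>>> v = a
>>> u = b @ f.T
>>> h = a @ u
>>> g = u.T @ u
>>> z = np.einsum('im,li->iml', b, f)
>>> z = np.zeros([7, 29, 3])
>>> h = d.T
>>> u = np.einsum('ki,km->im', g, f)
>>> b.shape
(29, 29)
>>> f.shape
(7, 29)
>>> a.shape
(29, 7, 29)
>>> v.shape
(29, 7, 29)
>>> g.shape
(7, 7)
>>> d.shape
(3, 29, 29)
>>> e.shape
(3, 5, 3)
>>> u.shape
(7, 29)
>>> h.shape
(29, 29, 3)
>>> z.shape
(7, 29, 3)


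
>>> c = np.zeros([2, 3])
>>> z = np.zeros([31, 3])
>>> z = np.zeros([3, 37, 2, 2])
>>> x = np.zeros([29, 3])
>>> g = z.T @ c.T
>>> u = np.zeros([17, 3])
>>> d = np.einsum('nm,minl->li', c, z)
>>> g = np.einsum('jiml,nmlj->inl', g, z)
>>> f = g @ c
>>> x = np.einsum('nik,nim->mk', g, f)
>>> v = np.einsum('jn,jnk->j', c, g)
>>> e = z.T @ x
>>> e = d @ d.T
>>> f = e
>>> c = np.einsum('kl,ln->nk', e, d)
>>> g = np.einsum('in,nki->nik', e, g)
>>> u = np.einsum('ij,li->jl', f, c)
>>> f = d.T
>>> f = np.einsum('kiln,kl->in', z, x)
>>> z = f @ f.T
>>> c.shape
(37, 2)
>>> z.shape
(37, 37)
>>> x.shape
(3, 2)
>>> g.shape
(2, 2, 3)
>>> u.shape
(2, 37)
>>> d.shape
(2, 37)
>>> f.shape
(37, 2)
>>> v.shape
(2,)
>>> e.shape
(2, 2)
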